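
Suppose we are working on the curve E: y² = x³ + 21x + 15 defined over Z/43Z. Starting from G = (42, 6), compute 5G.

(10, 8)

Repeated addition: build up to 5G.
2G: tangent at (42, 6): λ = (3·42² + 21)/(2·6) ≡ 24/12. 12⁻¹ ≡ 18 (mod 43), so λ ≡ 24·18 ≡ 2.
  x = λ² - 42 - 42 = 4 - 84 ≡ 6; y = λ·(42 - 6) - 6 ≡ 23. → (6, 23)
3G: (6, 23) + (42, 6). λ = (6 - 23)/(42 - 6) ≡ 26/36 mod 43. 36⁻¹ ≡ 6 (mod 43), so λ ≡ 27.
  x = λ² - 6 - 42 = 729 - 48 ≡ 36; y = λ·(6 - 36) - 23 ≡ 27. → (36, 27)
4G: (36, 27) + (42, 6). λ = (6 - 27)/(42 - 36) ≡ 22/6 mod 43. 6⁻¹ ≡ 36 (mod 43) since 6·36 = 216 ≡ 1, so λ ≡ 18.
  x = λ² - 36 - 42 = 324 - 78 ≡ 31; y = λ·(36 - 31) - 27 ≡ 20. → (31, 20)
5G: (31, 20) + (42, 6). λ = (6 - 20)/(42 - 31) ≡ 29/11 mod 43. 11⁻¹ ≡ 4 (mod 43) since 11·4 = 44 ≡ 1, so λ ≡ 30.
  x = λ² - 31 - 42 = 900 - 73 ≡ 10; y = λ·(31 - 10) - 20 ≡ 8. → (10, 8)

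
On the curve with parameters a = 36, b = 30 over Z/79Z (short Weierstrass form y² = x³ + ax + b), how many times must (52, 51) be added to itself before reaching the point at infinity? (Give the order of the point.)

2P: tangent at (52, 51): λ = (3·52² + 36)/(2·51) ≡ 11/23. 23⁻¹ ≡ 55 (mod 79), so λ ≡ 11·55 ≡ 52.
  x = λ² - 52 - 52 = 2704 - 104 ≡ 72; y = λ·(52 - 72) - 51 ≡ 15. → (72, 15)
3P: (72, 15) + (52, 51). λ = (51 - 15)/(52 - 72) ≡ 36/59 mod 79. 59⁻¹ ≡ 75 (mod 79), so λ ≡ 14.
  x = λ² - 72 - 52 = 196 - 124 ≡ 72; y = λ·(72 - 72) - 15 ≡ 64. → (72, 64)
4P: (72, 64) + (52, 51). λ = (51 - 64)/(52 - 72) ≡ 66/59 mod 79. 59⁻¹ ≡ 75 (mod 79) since 59·75 = 4425 ≡ 1, so λ ≡ 52.
  x = λ² - 72 - 52 = 2704 - 124 ≡ 52; y = λ·(72 - 52) - 64 ≡ 28. → (52, 28)
5P: (52, 28) + (52, 51): same x and y₁ ≡ -y₂, so the sum is the point at infinity.
5P = the point at infinity, so the order is 5.

5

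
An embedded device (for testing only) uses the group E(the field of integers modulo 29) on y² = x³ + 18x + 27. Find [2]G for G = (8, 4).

tangent at (8, 4): λ = (3·8² + 18)/(2·4) ≡ 7/8. 8⁻¹ ≡ 11 (mod 29) since 8·11 = 88 ≡ 1, so λ ≡ 7·11 ≡ 19.
  x = λ² - 8 - 8 = 361 - 16 ≡ 26; y = λ·(8 - 26) - 4 ≡ 2. → (26, 2)

(26, 2)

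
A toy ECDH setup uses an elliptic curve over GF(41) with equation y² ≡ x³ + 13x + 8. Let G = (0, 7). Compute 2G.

(4, 1)

tangent at (0, 7): λ = (3·0² + 13)/(2·7) ≡ 13/14. 14⁻¹ ≡ 3 (mod 41) since 14·3 = 42 ≡ 1, so λ ≡ 13·3 ≡ 39.
  x = λ² - 0 - 0 = 1521 - 0 ≡ 4; y = λ·(0 - 4) - 7 ≡ 1. → (4, 1)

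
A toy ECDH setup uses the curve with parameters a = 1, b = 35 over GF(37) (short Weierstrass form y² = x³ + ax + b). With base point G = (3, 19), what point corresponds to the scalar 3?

(3, 18)

Repeated addition: build up to 3G.
2G: tangent at (3, 19): λ = (3·3² + 1)/(2·19) ≡ 28/1. 1⁻¹ ≡ 1 (mod 37) since 1·1 = 1 ≡ 1, so λ ≡ 28·1 ≡ 28.
  x = λ² - 3 - 3 = 784 - 6 ≡ 1; y = λ·(3 - 1) - 19 ≡ 0. → (1, 0)
3G: (1, 0) + (3, 19). λ = (19 - 0)/(3 - 1) ≡ 19/2 mod 37. 2⁻¹ ≡ 19 (mod 37), so λ ≡ 28.
  x = λ² - 1 - 3 = 784 - 4 ≡ 3; y = λ·(1 - 3) - 0 ≡ 18. → (3, 18)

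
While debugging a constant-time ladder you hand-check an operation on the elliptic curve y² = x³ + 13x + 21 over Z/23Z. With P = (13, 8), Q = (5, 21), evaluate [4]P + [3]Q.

First 4P:
Repeated addition: build up to 4P.
2P: tangent at (13, 8): λ = (3·13² + 13)/(2·8) ≡ 14/16. 16⁻¹ ≡ 13 (mod 23) since 16·13 = 208 ≡ 1, so λ ≡ 14·13 ≡ 21.
  x = λ² - 13 - 13 = 441 - 26 ≡ 1; y = λ·(13 - 1) - 8 ≡ 14. → (1, 14)
3P: (1, 14) + (13, 8). λ = (8 - 14)/(13 - 1) ≡ 17/12 mod 23. 12⁻¹ ≡ 2 (mod 23), so λ ≡ 11.
  x = λ² - 1 - 13 = 121 - 14 ≡ 15; y = λ·(1 - 15) - 14 ≡ 16. → (15, 16)
4P: (15, 16) + (13, 8). λ = (8 - 16)/(13 - 15) ≡ 15/21 mod 23. 21⁻¹ ≡ 11 (mod 23), so λ ≡ 4.
  x = λ² - 15 - 13 = 16 - 28 ≡ 11; y = λ·(15 - 11) - 16 ≡ 0. → (11, 0)
4P = (11, 0).
Next 3Q:
Repeated addition: build up to 3Q.
2Q: tangent at (5, 21): λ = (3·5² + 13)/(2·21) ≡ 19/19. 19⁻¹ ≡ 17 (mod 23) since 19·17 = 323 ≡ 1, so λ ≡ 19·17 ≡ 1.
  x = λ² - 5 - 5 = 1 - 10 ≡ 14; y = λ·(5 - 14) - 21 ≡ 16. → (14, 16)
3Q: (14, 16) + (5, 21). λ = (21 - 16)/(5 - 14) ≡ 5/14 mod 23. 14⁻¹ ≡ 5 (mod 23) since 14·5 = 70 ≡ 1, so λ ≡ 2.
  x = λ² - 14 - 5 = 4 - 19 ≡ 8; y = λ·(14 - 8) - 16 ≡ 19. → (8, 19)
3Q = (8, 19).
Finally 4P + 3Q:
(11, 0) + (8, 19). λ = (19 - 0)/(8 - 11) ≡ 19/20 mod 23. 20⁻¹ ≡ 15 (mod 23) since 20·15 = 300 ≡ 1, so λ ≡ 9.
  x = λ² - 11 - 8 = 81 - 19 ≡ 16; y = λ·(11 - 16) - 0 ≡ 1. → (16, 1)

(16, 1)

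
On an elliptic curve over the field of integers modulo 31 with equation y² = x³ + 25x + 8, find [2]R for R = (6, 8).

tangent at (6, 8): λ = (3·6² + 25)/(2·8) ≡ 9/16. 16⁻¹ ≡ 2 (mod 31), so λ ≡ 9·2 ≡ 18.
  x = λ² - 6 - 6 = 324 - 12 ≡ 2; y = λ·(6 - 2) - 8 ≡ 2. → (2, 2)

(2, 2)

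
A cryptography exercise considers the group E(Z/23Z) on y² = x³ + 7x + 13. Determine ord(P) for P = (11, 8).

2P: tangent at (11, 8): λ = (3·11² + 7)/(2·8) ≡ 2/16. 16⁻¹ ≡ 13 (mod 23) since 16·13 = 208 ≡ 1, so λ ≡ 2·13 ≡ 3.
  x = λ² - 11 - 11 = 9 - 22 ≡ 10; y = λ·(11 - 10) - 8 ≡ 18. → (10, 18)
3P: (10, 18) + (11, 8). λ = (8 - 18)/(11 - 10) ≡ 13/1 mod 23. 1⁻¹ ≡ 1 (mod 23), so λ ≡ 13.
  x = λ² - 10 - 11 = 169 - 21 ≡ 10; y = λ·(10 - 10) - 18 ≡ 5. → (10, 5)
4P: (10, 5) + (11, 8). λ = (8 - 5)/(11 - 10) ≡ 3/1 mod 23. 1⁻¹ ≡ 1 (mod 23), so λ ≡ 3.
  x = λ² - 10 - 11 = 9 - 21 ≡ 11; y = λ·(10 - 11) - 5 ≡ 15. → (11, 15)
5P: (11, 15) + (11, 8): same x and y₁ ≡ -y₂, so the sum is O.
5P = O, so the order is 5.

5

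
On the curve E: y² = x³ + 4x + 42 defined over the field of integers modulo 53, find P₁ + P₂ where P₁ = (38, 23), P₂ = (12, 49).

(38, 23) + (12, 49). λ = (49 - 23)/(12 - 38) ≡ 26/27 mod 53. 27⁻¹ ≡ 2 (mod 53), so λ ≡ 52.
  x = λ² - 38 - 12 = 2704 - 50 ≡ 4; y = λ·(38 - 4) - 23 ≡ 49. → (4, 49)

(4, 49)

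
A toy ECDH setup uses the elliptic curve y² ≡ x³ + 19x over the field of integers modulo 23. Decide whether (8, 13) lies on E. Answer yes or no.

no

y² = 13² ≡ 8; x³ + 19x + 0 = 664 ≡ 20 (mod 23). 8 ≠ 20.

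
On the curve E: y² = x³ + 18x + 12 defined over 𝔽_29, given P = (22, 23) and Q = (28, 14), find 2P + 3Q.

First 2P:
Repeated addition: build up to 2P.
2P: tangent at (22, 23): λ = (3·22² + 18)/(2·23) ≡ 20/17. 17⁻¹ ≡ 12 (mod 29), so λ ≡ 20·12 ≡ 8.
  x = λ² - 22 - 22 = 64 - 44 ≡ 20; y = λ·(22 - 20) - 23 ≡ 22. → (20, 22)
2P = (20, 22).
Next 3Q:
Repeated addition: build up to 3Q.
2Q: tangent at (28, 14): λ = (3·28² + 18)/(2·14) ≡ 21/28. 28⁻¹ ≡ 28 (mod 29), so λ ≡ 21·28 ≡ 8.
  x = λ² - 28 - 28 = 64 - 56 ≡ 8; y = λ·(28 - 8) - 14 ≡ 1. → (8, 1)
3Q: (8, 1) + (28, 14). λ = (14 - 1)/(28 - 8) ≡ 13/20 mod 29. 20⁻¹ ≡ 16 (mod 29) since 20·16 = 320 ≡ 1, so λ ≡ 5.
  x = λ² - 8 - 28 = 25 - 36 ≡ 18; y = λ·(8 - 18) - 1 ≡ 7. → (18, 7)
3Q = (18, 7).
Finally 2P + 3Q:
(20, 22) + (18, 7). λ = (7 - 22)/(18 - 20) ≡ 14/27 mod 29. 27⁻¹ ≡ 14 (mod 29), so λ ≡ 22.
  x = λ² - 20 - 18 = 484 - 38 ≡ 11; y = λ·(20 - 11) - 22 ≡ 2. → (11, 2)

(11, 2)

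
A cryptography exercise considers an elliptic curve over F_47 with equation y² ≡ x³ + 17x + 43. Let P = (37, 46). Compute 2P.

(9, 28)

tangent at (37, 46): λ = (3·37² + 17)/(2·46) ≡ 35/45. 45⁻¹ ≡ 23 (mod 47) since 45·23 = 1035 ≡ 1, so λ ≡ 35·23 ≡ 6.
  x = λ² - 37 - 37 = 36 - 74 ≡ 9; y = λ·(37 - 9) - 46 ≡ 28. → (9, 28)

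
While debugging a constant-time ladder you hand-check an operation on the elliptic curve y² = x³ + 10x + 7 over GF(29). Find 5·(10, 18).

Write Q = (10, 18).
Double-and-add on 5 = (101)₂. Start with Q = (10, 18) for the leading 1-bit.
double: tangent at (10, 18): λ = (3·10² + 10)/(2·18) ≡ 20/7. 7⁻¹ ≡ 25 (mod 29), so λ ≡ 20·25 ≡ 7.
  x = λ² - 10 - 10 = 49 - 20 ≡ 0; y = λ·(10 - 0) - 18 ≡ 23. → (0, 23)
double: tangent at (0, 23): λ = (3·0² + 10)/(2·23) ≡ 10/17. 17⁻¹ ≡ 12 (mod 29) since 17·12 = 204 ≡ 1, so λ ≡ 10·12 ≡ 4.
  x = λ² - 0 - 0 = 16 - 0 ≡ 16; y = λ·(0 - 16) - 23 ≡ 0. → (16, 0)
add Q: (16, 0) + (10, 18). λ = (18 - 0)/(10 - 16) ≡ 18/23 mod 29. 23⁻¹ ≡ 24 (mod 29) since 23·24 = 552 ≡ 1, so λ ≡ 26.
  x = λ² - 16 - 10 = 676 - 26 ≡ 12; y = λ·(16 - 12) - 0 ≡ 17. → (12, 17)

(12, 17)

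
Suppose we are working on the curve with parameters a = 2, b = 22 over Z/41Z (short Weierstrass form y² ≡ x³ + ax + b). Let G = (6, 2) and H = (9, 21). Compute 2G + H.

(35, 32)

First 2G:
Repeated addition: build up to 2G.
2G: tangent at (6, 2): λ = (3·6² + 2)/(2·2) ≡ 28/4. 4⁻¹ ≡ 31 (mod 41), so λ ≡ 28·31 ≡ 7.
  x = λ² - 6 - 6 = 49 - 12 ≡ 37; y = λ·(6 - 37) - 2 ≡ 27. → (37, 27)
2G = (37, 27).
Finally 2G + H:
(37, 27) + (9, 21). λ = (21 - 27)/(9 - 37) ≡ 35/13 mod 41. 13⁻¹ ≡ 19 (mod 41) since 13·19 = 247 ≡ 1, so λ ≡ 9.
  x = λ² - 37 - 9 = 81 - 46 ≡ 35; y = λ·(37 - 35) - 27 ≡ 32. → (35, 32)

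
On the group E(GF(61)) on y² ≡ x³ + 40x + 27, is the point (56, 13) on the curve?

y² = 13² ≡ 47; x³ + 40x + 27 = 177883 ≡ 7 (mod 61). 47 ≠ 7.

no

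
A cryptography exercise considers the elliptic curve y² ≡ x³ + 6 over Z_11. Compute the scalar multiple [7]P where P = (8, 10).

Repeated addition: build up to 7P.
2P: tangent at (8, 10): λ = (3·8² + 0)/(2·10) ≡ 5/9. 9⁻¹ ≡ 5 (mod 11) since 9·5 = 45 ≡ 1, so λ ≡ 5·5 ≡ 3.
  x = λ² - 8 - 8 = 9 - 16 ≡ 4; y = λ·(8 - 4) - 10 ≡ 2. → (4, 2)
3P: (4, 2) + (8, 10). λ = (10 - 2)/(8 - 4) ≡ 8/4 mod 11. 4⁻¹ ≡ 3 (mod 11), so λ ≡ 2.
  x = λ² - 4 - 8 = 4 - 12 ≡ 3; y = λ·(4 - 3) - 2 ≡ 0. → (3, 0)
4P: (3, 0) + (8, 10). λ = (10 - 0)/(8 - 3) ≡ 10/5 mod 11. 5⁻¹ ≡ 9 (mod 11) since 5·9 = 45 ≡ 1, so λ ≡ 2.
  x = λ² - 3 - 8 = 4 - 11 ≡ 4; y = λ·(3 - 4) - 0 ≡ 9. → (4, 9)
5P: (4, 9) + (8, 10). λ = (10 - 9)/(8 - 4) ≡ 1/4 mod 11. 4⁻¹ ≡ 3 (mod 11), so λ ≡ 3.
  x = λ² - 4 - 8 = 9 - 12 ≡ 8; y = λ·(4 - 8) - 9 ≡ 1. → (8, 1)
6P: (8, 1) + (8, 10): same x and y₁ ≡ -y₂, so the sum is O.
7P: O + (8, 10) = (8, 10) (identity).

(8, 10)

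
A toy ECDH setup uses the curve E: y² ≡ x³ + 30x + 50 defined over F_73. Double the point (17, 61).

tangent at (17, 61): λ = (3·17² + 30)/(2·61) ≡ 21/49. 49⁻¹ ≡ 3 (mod 73), so λ ≡ 21·3 ≡ 63.
  x = λ² - 17 - 17 = 3969 - 34 ≡ 66; y = λ·(17 - 66) - 61 ≡ 64. → (66, 64)

(66, 64)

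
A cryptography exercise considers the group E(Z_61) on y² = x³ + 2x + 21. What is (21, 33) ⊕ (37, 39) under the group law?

(6, 26)

(21, 33) + (37, 39). λ = (39 - 33)/(37 - 21) ≡ 6/16 mod 61. 16⁻¹ ≡ 42 (mod 61), so λ ≡ 8.
  x = λ² - 21 - 37 = 64 - 58 ≡ 6; y = λ·(21 - 6) - 33 ≡ 26. → (6, 26)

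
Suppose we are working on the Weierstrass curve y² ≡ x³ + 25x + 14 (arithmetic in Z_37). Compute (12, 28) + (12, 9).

The two points share x = 12 and their y-coordinates satisfy 28 + 9 ≡ 0 (mod 37), so they are inverses. Their sum is the point at infinity.

O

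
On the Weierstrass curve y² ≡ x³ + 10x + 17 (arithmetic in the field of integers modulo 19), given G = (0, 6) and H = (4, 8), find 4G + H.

First 4G:
Double-and-add on 4 = (100)₂. Start with G = (0, 6) for the leading 1-bit.
double: tangent at (0, 6): λ = (3·0² + 10)/(2·6) ≡ 10/12. 12⁻¹ ≡ 8 (mod 19) since 12·8 = 96 ≡ 1, so λ ≡ 10·8 ≡ 4.
  x = λ² - 0 - 0 = 16 - 0 ≡ 16; y = λ·(0 - 16) - 6 ≡ 6. → (16, 6)
double: tangent at (16, 6): λ = (3·16² + 10)/(2·6) ≡ 18/12. 12⁻¹ ≡ 8 (mod 19) since 12·8 = 96 ≡ 1, so λ ≡ 18·8 ≡ 11.
  x = λ² - 16 - 16 = 121 - 32 ≡ 13; y = λ·(16 - 13) - 6 ≡ 8. → (13, 8)
4G = (13, 8).
Finally 4G + H:
(13, 8) + (4, 8). λ = (8 - 8)/(4 - 13) ≡ 0/10 mod 19. 10⁻¹ ≡ 2 (mod 19), so λ ≡ 0.
  x = λ² - 13 - 4 = 0 - 17 ≡ 2; y = λ·(13 - 2) - 8 ≡ 11. → (2, 11)

(2, 11)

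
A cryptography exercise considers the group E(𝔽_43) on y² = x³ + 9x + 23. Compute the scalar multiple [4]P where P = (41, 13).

(25, 7)

Double-and-add on 4 = (100)₂. Start with P = (41, 13) for the leading 1-bit.
double: tangent at (41, 13): λ = (3·41² + 9)/(2·13) ≡ 21/26. 26⁻¹ ≡ 5 (mod 43), so λ ≡ 21·5 ≡ 19.
  x = λ² - 41 - 41 = 361 - 82 ≡ 21; y = λ·(41 - 21) - 13 ≡ 23. → (21, 23)
double: tangent at (21, 23): λ = (3·21² + 9)/(2·23) ≡ 42/3. 3⁻¹ ≡ 29 (mod 43), so λ ≡ 42·29 ≡ 14.
  x = λ² - 21 - 21 = 196 - 42 ≡ 25; y = λ·(21 - 25) - 23 ≡ 7. → (25, 7)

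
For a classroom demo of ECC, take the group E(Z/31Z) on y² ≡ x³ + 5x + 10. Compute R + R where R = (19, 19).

(9, 3)

tangent at (19, 19): λ = (3·19² + 5)/(2·19) ≡ 3/7. 7⁻¹ ≡ 9 (mod 31), so λ ≡ 3·9 ≡ 27.
  x = λ² - 19 - 19 = 729 - 38 ≡ 9; y = λ·(19 - 9) - 19 ≡ 3. → (9, 3)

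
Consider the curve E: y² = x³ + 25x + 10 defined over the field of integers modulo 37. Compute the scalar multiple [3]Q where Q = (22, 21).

(22, 16)

Repeated addition: build up to 3Q.
2Q: tangent at (22, 21): λ = (3·22² + 25)/(2·21) ≡ 34/5. 5⁻¹ ≡ 15 (mod 37) since 5·15 = 75 ≡ 1, so λ ≡ 34·15 ≡ 29.
  x = λ² - 22 - 22 = 841 - 44 ≡ 20; y = λ·(22 - 20) - 21 ≡ 0. → (20, 0)
3Q: (20, 0) + (22, 21). λ = (21 - 0)/(22 - 20) ≡ 21/2 mod 37. 2⁻¹ ≡ 19 (mod 37), so λ ≡ 29.
  x = λ² - 20 - 22 = 841 - 42 ≡ 22; y = λ·(20 - 22) - 0 ≡ 16. → (22, 16)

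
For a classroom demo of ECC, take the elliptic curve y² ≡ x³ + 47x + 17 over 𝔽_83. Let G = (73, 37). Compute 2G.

(32, 33)

tangent at (73, 37): λ = (3·73² + 47)/(2·37) ≡ 15/74. 74⁻¹ ≡ 46 (mod 83) since 74·46 = 3404 ≡ 1, so λ ≡ 15·46 ≡ 26.
  x = λ² - 73 - 73 = 676 - 146 ≡ 32; y = λ·(73 - 32) - 37 ≡ 33. → (32, 33)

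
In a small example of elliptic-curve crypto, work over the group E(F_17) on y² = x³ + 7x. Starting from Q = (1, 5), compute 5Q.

O

Repeated addition: build up to 5Q.
2Q: tangent at (1, 5): λ = (3·1² + 7)/(2·5) ≡ 10/10. 10⁻¹ ≡ 12 (mod 17) since 10·12 = 120 ≡ 1, so λ ≡ 10·12 ≡ 1.
  x = λ² - 1 - 1 = 1 - 2 ≡ 16; y = λ·(1 - 16) - 5 ≡ 14. → (16, 14)
3Q: (16, 14) + (1, 5). λ = (5 - 14)/(1 - 16) ≡ 8/2 mod 17. 2⁻¹ ≡ 9 (mod 17), so λ ≡ 4.
  x = λ² - 16 - 1 = 16 - 17 ≡ 16; y = λ·(16 - 16) - 14 ≡ 3. → (16, 3)
4Q: (16, 3) + (1, 5). λ = (5 - 3)/(1 - 16) ≡ 2/2 mod 17. 2⁻¹ ≡ 9 (mod 17), so λ ≡ 1.
  x = λ² - 16 - 1 = 1 - 17 ≡ 1; y = λ·(16 - 1) - 3 ≡ 12. → (1, 12)
5Q: (1, 12) + (1, 5): same x and y₁ ≡ -y₂, so the sum is O.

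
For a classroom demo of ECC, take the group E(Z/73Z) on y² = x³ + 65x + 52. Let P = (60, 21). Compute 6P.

(25, 1)

Double-and-add on 6 = (110)₂. Start with P = (60, 21) for the leading 1-bit.
double: tangent at (60, 21): λ = (3·60² + 65)/(2·21) ≡ 61/42. 42⁻¹ ≡ 40 (mod 73) since 42·40 = 1680 ≡ 1, so λ ≡ 61·40 ≡ 31.
  x = λ² - 60 - 60 = 961 - 120 ≡ 38; y = λ·(60 - 38) - 21 ≡ 4. → (38, 4)
add P: (38, 4) + (60, 21). λ = (21 - 4)/(60 - 38) ≡ 17/22 mod 73. 22⁻¹ ≡ 10 (mod 73), so λ ≡ 24.
  x = λ² - 38 - 60 = 576 - 98 ≡ 40; y = λ·(38 - 40) - 4 ≡ 21. → (40, 21)
double: tangent at (40, 21): λ = (3·40² + 65)/(2·21) ≡ 47/42. 42⁻¹ ≡ 40 (mod 73), so λ ≡ 47·40 ≡ 55.
  x = λ² - 40 - 40 = 3025 - 80 ≡ 25; y = λ·(40 - 25) - 21 ≡ 1. → (25, 1)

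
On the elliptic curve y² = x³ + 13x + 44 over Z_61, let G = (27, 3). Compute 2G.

(21, 1)

tangent at (27, 3): λ = (3·27² + 13)/(2·3) ≡ 4/6. 6⁻¹ ≡ 51 (mod 61) since 6·51 = 306 ≡ 1, so λ ≡ 4·51 ≡ 21.
  x = λ² - 27 - 27 = 441 - 54 ≡ 21; y = λ·(27 - 21) - 3 ≡ 1. → (21, 1)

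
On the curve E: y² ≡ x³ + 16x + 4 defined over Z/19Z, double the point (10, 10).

(10, 9)

tangent at (10, 10): λ = (3·10² + 16)/(2·10) ≡ 12/1. 1⁻¹ ≡ 1 (mod 19), so λ ≡ 12·1 ≡ 12.
  x = λ² - 10 - 10 = 144 - 20 ≡ 10; y = λ·(10 - 10) - 10 ≡ 9. → (10, 9)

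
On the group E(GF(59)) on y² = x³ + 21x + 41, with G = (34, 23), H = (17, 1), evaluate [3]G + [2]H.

First 3G:
Repeated addition: build up to 3G.
2G: tangent at (34, 23): λ = (3·34² + 21)/(2·23) ≡ 8/46. 46⁻¹ ≡ 9 (mod 59), so λ ≡ 8·9 ≡ 13.
  x = λ² - 34 - 34 = 169 - 68 ≡ 42; y = λ·(34 - 42) - 23 ≡ 50. → (42, 50)
3G: (42, 50) + (34, 23). λ = (23 - 50)/(34 - 42) ≡ 32/51 mod 59. 51⁻¹ ≡ 22 (mod 59), so λ ≡ 55.
  x = λ² - 42 - 34 = 3025 - 76 ≡ 58; y = λ·(42 - 58) - 50 ≡ 14. → (58, 14)
3G = (58, 14).
Next 2H:
Repeated addition: build up to 2H.
2H: tangent at (17, 1): λ = (3·17² + 21)/(2·1) ≡ 3/2. 2⁻¹ ≡ 30 (mod 59), so λ ≡ 3·30 ≡ 31.
  x = λ² - 17 - 17 = 961 - 34 ≡ 42; y = λ·(17 - 42) - 1 ≡ 50. → (42, 50)
2H = (42, 50).
Finally 3G + 2H:
(58, 14) + (42, 50). λ = (50 - 14)/(42 - 58) ≡ 36/43 mod 59. 43⁻¹ ≡ 11 (mod 59) since 43·11 = 473 ≡ 1, so λ ≡ 42.
  x = λ² - 58 - 42 = 1764 - 100 ≡ 12; y = λ·(58 - 12) - 14 ≡ 30. → (12, 30)

(12, 30)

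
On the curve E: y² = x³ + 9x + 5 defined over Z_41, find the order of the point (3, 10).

7

2P: tangent at (3, 10): λ = (3·3² + 9)/(2·10) ≡ 36/20. 20⁻¹ ≡ 39 (mod 41) since 20·39 = 780 ≡ 1, so λ ≡ 36·39 ≡ 10.
  x = λ² - 3 - 3 = 100 - 6 ≡ 12; y = λ·(3 - 12) - 10 ≡ 23. → (12, 23)
3P: (12, 23) + (3, 10). λ = (10 - 23)/(3 - 12) ≡ 28/32 mod 41. 32⁻¹ ≡ 9 (mod 41), so λ ≡ 6.
  x = λ² - 12 - 3 = 36 - 15 ≡ 21; y = λ·(12 - 21) - 23 ≡ 5. → (21, 5)
4P: (21, 5) + (3, 10). λ = (10 - 5)/(3 - 21) ≡ 5/23 mod 41. 23⁻¹ ≡ 25 (mod 41), so λ ≡ 2.
  x = λ² - 21 - 3 = 4 - 24 ≡ 21; y = λ·(21 - 21) - 5 ≡ 36. → (21, 36)
5P: (21, 36) + (3, 10). λ = (10 - 36)/(3 - 21) ≡ 15/23 mod 41. 23⁻¹ ≡ 25 (mod 41) since 23·25 = 575 ≡ 1, so λ ≡ 6.
  x = λ² - 21 - 3 = 36 - 24 ≡ 12; y = λ·(21 - 12) - 36 ≡ 18. → (12, 18)
6P: (12, 18) + (3, 10). λ = (10 - 18)/(3 - 12) ≡ 33/32 mod 41. 32⁻¹ ≡ 9 (mod 41), so λ ≡ 10.
  x = λ² - 12 - 3 = 100 - 15 ≡ 3; y = λ·(12 - 3) - 18 ≡ 31. → (3, 31)
7P: (3, 31) + (3, 10): same x and y₁ ≡ -y₂, so the sum is 𝒪.
7P = 𝒪, so the order is 7.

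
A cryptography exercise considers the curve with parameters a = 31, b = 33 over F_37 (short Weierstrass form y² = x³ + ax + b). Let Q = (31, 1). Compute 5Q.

Double-and-add on 5 = (101)₂. Start with Q = (31, 1) for the leading 1-bit.
double: tangent at (31, 1): λ = (3·31² + 31)/(2·1) ≡ 28/2. 2⁻¹ ≡ 19 (mod 37), so λ ≡ 28·19 ≡ 14.
  x = λ² - 31 - 31 = 196 - 62 ≡ 23; y = λ·(31 - 23) - 1 ≡ 0. → (23, 0)
double: (23, 0) + (23, 0): same x and y₁ ≡ -y₂, so the sum is 𝒪.
add Q: 𝒪 + (31, 1) = (31, 1) (identity).

(31, 1)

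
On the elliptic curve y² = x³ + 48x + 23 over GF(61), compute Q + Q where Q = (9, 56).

tangent at (9, 56): λ = (3·9² + 48)/(2·56) ≡ 47/51. 51⁻¹ ≡ 6 (mod 61), so λ ≡ 47·6 ≡ 38.
  x = λ² - 9 - 9 = 1444 - 18 ≡ 23; y = λ·(9 - 23) - 56 ≡ 22. → (23, 22)

(23, 22)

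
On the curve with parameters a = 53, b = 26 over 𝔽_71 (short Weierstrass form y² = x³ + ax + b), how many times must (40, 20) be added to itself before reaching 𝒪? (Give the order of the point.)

10

2P: tangent at (40, 20): λ = (3·40² + 53)/(2·20) ≡ 25/40. 40⁻¹ ≡ 16 (mod 71), so λ ≡ 25·16 ≡ 45.
  x = λ² - 40 - 40 = 2025 - 80 ≡ 28; y = λ·(40 - 28) - 20 ≡ 23. → (28, 23)
3P: (28, 23) + (40, 20). λ = (20 - 23)/(40 - 28) ≡ 68/12 mod 71. 12⁻¹ ≡ 6 (mod 71), so λ ≡ 53.
  x = λ² - 28 - 40 = 2809 - 68 ≡ 43; y = λ·(28 - 43) - 23 ≡ 34. → (43, 34)
4P: (43, 34) + (40, 20). λ = (20 - 34)/(40 - 43) ≡ 57/68 mod 71. 68⁻¹ ≡ 47 (mod 71) since 68·47 = 3196 ≡ 1, so λ ≡ 52.
  x = λ² - 43 - 40 = 2704 - 83 ≡ 65; y = λ·(43 - 65) - 34 ≡ 29. → (65, 29)
5P: (65, 29) + (40, 20). λ = (20 - 29)/(40 - 65) ≡ 62/46 mod 71. 46⁻¹ ≡ 17 (mod 71) since 46·17 = 782 ≡ 1, so λ ≡ 60.
  x = λ² - 65 - 40 = 3600 - 105 ≡ 16; y = λ·(65 - 16) - 29 ≡ 0. → (16, 0)
6P: (16, 0) + (40, 20). λ = (20 - 0)/(40 - 16) ≡ 20/24 mod 71. 24⁻¹ ≡ 3 (mod 71), so λ ≡ 60.
  x = λ² - 16 - 40 = 3600 - 56 ≡ 65; y = λ·(16 - 65) - 0 ≡ 42. → (65, 42)
7P: (65, 42) + (40, 20). λ = (20 - 42)/(40 - 65) ≡ 49/46 mod 71. 46⁻¹ ≡ 17 (mod 71) since 46·17 = 782 ≡ 1, so λ ≡ 52.
  x = λ² - 65 - 40 = 2704 - 105 ≡ 43; y = λ·(65 - 43) - 42 ≡ 37. → (43, 37)
8P: (43, 37) + (40, 20). λ = (20 - 37)/(40 - 43) ≡ 54/68 mod 71. 68⁻¹ ≡ 47 (mod 71), so λ ≡ 53.
  x = λ² - 43 - 40 = 2809 - 83 ≡ 28; y = λ·(43 - 28) - 37 ≡ 48. → (28, 48)
9P: (28, 48) + (40, 20). λ = (20 - 48)/(40 - 28) ≡ 43/12 mod 71. 12⁻¹ ≡ 6 (mod 71), so λ ≡ 45.
  x = λ² - 28 - 40 = 2025 - 68 ≡ 40; y = λ·(28 - 40) - 48 ≡ 51. → (40, 51)
10P: (40, 51) + (40, 20): same x and y₁ ≡ -y₂, so the sum is 𝒪.
10P = 𝒪, so the order is 10.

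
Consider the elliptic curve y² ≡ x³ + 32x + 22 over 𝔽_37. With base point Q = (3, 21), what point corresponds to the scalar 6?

Double-and-add on 6 = (110)₂. Start with Q = (3, 21) for the leading 1-bit.
double: tangent at (3, 21): λ = (3·3² + 32)/(2·21) ≡ 22/5. 5⁻¹ ≡ 15 (mod 37) since 5·15 = 75 ≡ 1, so λ ≡ 22·15 ≡ 34.
  x = λ² - 3 - 3 = 1156 - 6 ≡ 3; y = λ·(3 - 3) - 21 ≡ 16. → (3, 16)
add Q: (3, 16) + (3, 21): same x and y₁ ≡ -y₂, so the sum is O.
double: O + O = O (identity).

O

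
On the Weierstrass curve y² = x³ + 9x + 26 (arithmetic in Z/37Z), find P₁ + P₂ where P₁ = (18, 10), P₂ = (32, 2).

(18, 10) + (32, 2). λ = (2 - 10)/(32 - 18) ≡ 29/14 mod 37. 14⁻¹ ≡ 8 (mod 37), so λ ≡ 10.
  x = λ² - 18 - 32 = 100 - 50 ≡ 13; y = λ·(18 - 13) - 10 ≡ 3. → (13, 3)

(13, 3)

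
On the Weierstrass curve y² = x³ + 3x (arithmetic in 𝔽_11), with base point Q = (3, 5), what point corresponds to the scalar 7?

Repeated addition: build up to 7Q.
2Q: tangent at (3, 5): λ = (3·3² + 3)/(2·5) ≡ 8/10. 10⁻¹ ≡ 10 (mod 11) since 10·10 = 100 ≡ 1, so λ ≡ 8·10 ≡ 3.
  x = λ² - 3 - 3 = 9 - 6 ≡ 3; y = λ·(3 - 3) - 5 ≡ 6. → (3, 6)
3Q: (3, 6) + (3, 5): same x and y₁ ≡ -y₂, so the sum is ∞.
4Q: ∞ + (3, 5) = (3, 5) (identity).
5Q: tangent at (3, 5): λ = (3·3² + 3)/(2·5) ≡ 8/10. 10⁻¹ ≡ 10 (mod 11), so λ ≡ 8·10 ≡ 3.
  x = λ² - 3 - 3 = 9 - 6 ≡ 3; y = λ·(3 - 3) - 5 ≡ 6. → (3, 6)
6Q: (3, 6) + (3, 5): same x and y₁ ≡ -y₂, so the sum is ∞.
7Q: ∞ + (3, 5) = (3, 5) (identity).

(3, 5)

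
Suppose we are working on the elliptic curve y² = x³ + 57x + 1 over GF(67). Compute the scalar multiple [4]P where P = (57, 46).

Repeated addition: build up to 4P.
2P: tangent at (57, 46): λ = (3·57² + 57)/(2·46) ≡ 22/25. 25⁻¹ ≡ 59 (mod 67), so λ ≡ 22·59 ≡ 25.
  x = λ² - 57 - 57 = 625 - 114 ≡ 42; y = λ·(57 - 42) - 46 ≡ 61. → (42, 61)
3P: (42, 61) + (57, 46). λ = (46 - 61)/(57 - 42) ≡ 52/15 mod 67. 15⁻¹ ≡ 9 (mod 67), so λ ≡ 66.
  x = λ² - 42 - 57 = 4356 - 99 ≡ 36; y = λ·(42 - 36) - 61 ≡ 0. → (36, 0)
4P: (36, 0) + (57, 46). λ = (46 - 0)/(57 - 36) ≡ 46/21 mod 67. 21⁻¹ ≡ 16 (mod 67) since 21·16 = 336 ≡ 1, so λ ≡ 66.
  x = λ² - 36 - 57 = 4356 - 93 ≡ 42; y = λ·(36 - 42) - 0 ≡ 6. → (42, 6)

(42, 6)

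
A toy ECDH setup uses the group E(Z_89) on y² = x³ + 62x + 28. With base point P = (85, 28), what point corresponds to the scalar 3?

Repeated addition: build up to 3P.
2P: tangent at (85, 28): λ = (3·85² + 62)/(2·28) ≡ 21/56. 56⁻¹ ≡ 62 (mod 89), so λ ≡ 21·62 ≡ 56.
  x = λ² - 85 - 85 = 3136 - 170 ≡ 29; y = λ·(85 - 29) - 28 ≡ 82. → (29, 82)
3P: (29, 82) + (85, 28). λ = (28 - 82)/(85 - 29) ≡ 35/56 mod 89. 56⁻¹ ≡ 62 (mod 89) since 56·62 = 3472 ≡ 1, so λ ≡ 34.
  x = λ² - 29 - 85 = 1156 - 114 ≡ 63; y = λ·(29 - 63) - 82 ≡ 8. → (63, 8)

(63, 8)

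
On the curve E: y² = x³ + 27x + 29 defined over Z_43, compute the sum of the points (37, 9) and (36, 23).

(37, 34)

(37, 9) + (36, 23). λ = (23 - 9)/(36 - 37) ≡ 14/42 mod 43. 42⁻¹ ≡ 42 (mod 43) since 42·42 = 1764 ≡ 1, so λ ≡ 29.
  x = λ² - 37 - 36 = 841 - 73 ≡ 37; y = λ·(37 - 37) - 9 ≡ 34. → (37, 34)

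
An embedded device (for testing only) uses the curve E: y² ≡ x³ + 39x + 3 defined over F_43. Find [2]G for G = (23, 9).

(11, 0)

tangent at (23, 9): λ = (3·23² + 39)/(2·9) ≡ 35/18. 18⁻¹ ≡ 12 (mod 43) since 18·12 = 216 ≡ 1, so λ ≡ 35·12 ≡ 33.
  x = λ² - 23 - 23 = 1089 - 46 ≡ 11; y = λ·(23 - 11) - 9 ≡ 0. → (11, 0)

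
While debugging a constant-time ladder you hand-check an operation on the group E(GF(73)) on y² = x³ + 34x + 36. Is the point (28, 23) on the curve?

y² = 23² ≡ 18; x³ + 34x + 36 = 22940 ≡ 18 (mod 73). 18 = 18.

yes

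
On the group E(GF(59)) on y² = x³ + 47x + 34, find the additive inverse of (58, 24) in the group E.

(58, 35)

-(58, 24) = (58, -24 mod 59) = (58, 35).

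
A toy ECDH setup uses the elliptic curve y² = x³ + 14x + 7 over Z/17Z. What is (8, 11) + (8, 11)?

tangent at (8, 11): λ = (3·8² + 14)/(2·11) ≡ 2/5. 5⁻¹ ≡ 7 (mod 17), so λ ≡ 2·7 ≡ 14.
  x = λ² - 8 - 8 = 196 - 16 ≡ 10; y = λ·(8 - 10) - 11 ≡ 12. → (10, 12)

(10, 12)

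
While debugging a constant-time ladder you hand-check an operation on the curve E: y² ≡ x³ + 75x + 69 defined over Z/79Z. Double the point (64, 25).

(18, 33)

tangent at (64, 25): λ = (3·64² + 75)/(2·25) ≡ 39/50. 50⁻¹ ≡ 49 (mod 79), so λ ≡ 39·49 ≡ 15.
  x = λ² - 64 - 64 = 225 - 128 ≡ 18; y = λ·(64 - 18) - 25 ≡ 33. → (18, 33)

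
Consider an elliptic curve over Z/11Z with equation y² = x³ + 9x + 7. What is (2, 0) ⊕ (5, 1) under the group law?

(2, 0) + (5, 1). λ = (1 - 0)/(5 - 2) ≡ 1/3 mod 11. 3⁻¹ ≡ 4 (mod 11), so λ ≡ 4.
  x = λ² - 2 - 5 = 16 - 7 ≡ 9; y = λ·(2 - 9) - 0 ≡ 5. → (9, 5)

(9, 5)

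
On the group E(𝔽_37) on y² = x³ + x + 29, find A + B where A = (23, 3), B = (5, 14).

(12, 17)

(23, 3) + (5, 14). λ = (14 - 3)/(5 - 23) ≡ 11/19 mod 37. 19⁻¹ ≡ 2 (mod 37), so λ ≡ 22.
  x = λ² - 23 - 5 = 484 - 28 ≡ 12; y = λ·(23 - 12) - 3 ≡ 17. → (12, 17)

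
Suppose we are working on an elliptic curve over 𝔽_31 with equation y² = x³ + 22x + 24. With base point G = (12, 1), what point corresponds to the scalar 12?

Repeated addition: build up to 12G.
2G: tangent at (12, 1): λ = (3·12² + 22)/(2·1) ≡ 20/2. 2⁻¹ ≡ 16 (mod 31), so λ ≡ 20·16 ≡ 10.
  x = λ² - 12 - 12 = 100 - 24 ≡ 14; y = λ·(12 - 14) - 1 ≡ 10. → (14, 10)
3G: (14, 10) + (12, 1). λ = (1 - 10)/(12 - 14) ≡ 22/29 mod 31. 29⁻¹ ≡ 15 (mod 31), so λ ≡ 20.
  x = λ² - 14 - 12 = 400 - 26 ≡ 2; y = λ·(14 - 2) - 10 ≡ 13. → (2, 13)
4G: (2, 13) + (12, 1). λ = (1 - 13)/(12 - 2) ≡ 19/10 mod 31. 10⁻¹ ≡ 28 (mod 31), so λ ≡ 5.
  x = λ² - 2 - 12 = 25 - 14 ≡ 11; y = λ·(2 - 11) - 13 ≡ 4. → (11, 4)
5G: (11, 4) + (12, 1). λ = (1 - 4)/(12 - 11) ≡ 28/1 mod 31. 1⁻¹ ≡ 1 (mod 31), so λ ≡ 28.
  x = λ² - 11 - 12 = 784 - 23 ≡ 17; y = λ·(11 - 17) - 4 ≡ 14. → (17, 14)
6G: (17, 14) + (12, 1). λ = (1 - 14)/(12 - 17) ≡ 18/26 mod 31. 26⁻¹ ≡ 6 (mod 31), so λ ≡ 15.
  x = λ² - 17 - 12 = 225 - 29 ≡ 10; y = λ·(17 - 10) - 14 ≡ 29. → (10, 29)
7G: (10, 29) + (12, 1). λ = (1 - 29)/(12 - 10) ≡ 3/2 mod 31. 2⁻¹ ≡ 16 (mod 31) since 2·16 = 32 ≡ 1, so λ ≡ 17.
  x = λ² - 10 - 12 = 289 - 22 ≡ 19; y = λ·(10 - 19) - 29 ≡ 4. → (19, 4)
8G: (19, 4) + (12, 1). λ = (1 - 4)/(12 - 19) ≡ 28/24 mod 31. 24⁻¹ ≡ 22 (mod 31), so λ ≡ 27.
  x = λ² - 19 - 12 = 729 - 31 ≡ 16; y = λ·(19 - 16) - 4 ≡ 15. → (16, 15)
9G: (16, 15) + (12, 1). λ = (1 - 15)/(12 - 16) ≡ 17/27 mod 31. 27⁻¹ ≡ 23 (mod 31), so λ ≡ 19.
  x = λ² - 16 - 12 = 361 - 28 ≡ 23; y = λ·(16 - 23) - 15 ≡ 7. → (23, 7)
10G: (23, 7) + (12, 1). λ = (1 - 7)/(12 - 23) ≡ 25/20 mod 31. 20⁻¹ ≡ 14 (mod 31), so λ ≡ 9.
  x = λ² - 23 - 12 = 81 - 35 ≡ 15; y = λ·(23 - 15) - 7 ≡ 3. → (15, 3)
11G: (15, 3) + (12, 1). λ = (1 - 3)/(12 - 15) ≡ 29/28 mod 31. 28⁻¹ ≡ 10 (mod 31), so λ ≡ 11.
  x = λ² - 15 - 12 = 121 - 27 ≡ 1; y = λ·(15 - 1) - 3 ≡ 27. → (1, 27)
12G: (1, 27) + (12, 1). λ = (1 - 27)/(12 - 1) ≡ 5/11 mod 31. 11⁻¹ ≡ 17 (mod 31), so λ ≡ 23.
  x = λ² - 1 - 12 = 529 - 13 ≡ 20; y = λ·(1 - 20) - 27 ≡ 1. → (20, 1)

(20, 1)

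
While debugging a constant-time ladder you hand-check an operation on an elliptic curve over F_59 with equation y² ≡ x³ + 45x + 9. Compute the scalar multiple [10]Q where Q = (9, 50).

(2, 44)

Double-and-add on 10 = (1010)₂. Start with Q = (9, 50) for the leading 1-bit.
double: tangent at (9, 50): λ = (3·9² + 45)/(2·50) ≡ 52/41. 41⁻¹ ≡ 36 (mod 59) since 41·36 = 1476 ≡ 1, so λ ≡ 52·36 ≡ 43.
  x = λ² - 9 - 9 = 1849 - 18 ≡ 2; y = λ·(9 - 2) - 50 ≡ 15. → (2, 15)
double: tangent at (2, 15): λ = (3·2² + 45)/(2·15) ≡ 57/30. 30⁻¹ ≡ 2 (mod 59), so λ ≡ 57·2 ≡ 55.
  x = λ² - 2 - 2 = 3025 - 4 ≡ 12; y = λ·(2 - 12) - 15 ≡ 25. → (12, 25)
add Q: (12, 25) + (9, 50). λ = (50 - 25)/(9 - 12) ≡ 25/56 mod 59. 56⁻¹ ≡ 39 (mod 59), so λ ≡ 31.
  x = λ² - 12 - 9 = 961 - 21 ≡ 55; y = λ·(12 - 55) - 25 ≡ 58. → (55, 58)
double: tangent at (55, 58): λ = (3·55² + 45)/(2·58) ≡ 34/57. 57⁻¹ ≡ 29 (mod 59) since 57·29 = 1653 ≡ 1, so λ ≡ 34·29 ≡ 42.
  x = λ² - 55 - 55 = 1764 - 110 ≡ 2; y = λ·(55 - 2) - 58 ≡ 44. → (2, 44)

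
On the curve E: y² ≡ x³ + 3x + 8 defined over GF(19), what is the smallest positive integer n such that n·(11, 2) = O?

5

2P: tangent at (11, 2): λ = (3·11² + 3)/(2·2) ≡ 5/4. 4⁻¹ ≡ 5 (mod 19) since 4·5 = 20 ≡ 1, so λ ≡ 5·5 ≡ 6.
  x = λ² - 11 - 11 = 36 - 22 ≡ 14; y = λ·(11 - 14) - 2 ≡ 18. → (14, 18)
3P: (14, 18) + (11, 2). λ = (2 - 18)/(11 - 14) ≡ 3/16 mod 19. 16⁻¹ ≡ 6 (mod 19) since 16·6 = 96 ≡ 1, so λ ≡ 18.
  x = λ² - 14 - 11 = 324 - 25 ≡ 14; y = λ·(14 - 14) - 18 ≡ 1. → (14, 1)
4P: (14, 1) + (11, 2). λ = (2 - 1)/(11 - 14) ≡ 1/16 mod 19. 16⁻¹ ≡ 6 (mod 19), so λ ≡ 6.
  x = λ² - 14 - 11 = 36 - 25 ≡ 11; y = λ·(14 - 11) - 1 ≡ 17. → (11, 17)
5P: (11, 17) + (11, 2): same x and y₁ ≡ -y₂, so the sum is O.
5P = O, so the order is 5.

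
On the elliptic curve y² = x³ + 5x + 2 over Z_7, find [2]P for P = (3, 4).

tangent at (3, 4): λ = (3·3² + 5)/(2·4) ≡ 4/1. 1⁻¹ ≡ 1 (mod 7), so λ ≡ 4·1 ≡ 4.
  x = λ² - 3 - 3 = 16 - 6 ≡ 3; y = λ·(3 - 3) - 4 ≡ 3. → (3, 3)

(3, 3)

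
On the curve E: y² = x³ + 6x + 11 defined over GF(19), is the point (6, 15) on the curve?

y² = 15² ≡ 16; x³ + 6x + 11 = 263 ≡ 16 (mod 19). 16 = 16.

yes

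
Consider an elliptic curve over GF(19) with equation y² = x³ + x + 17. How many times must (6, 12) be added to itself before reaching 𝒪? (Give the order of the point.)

2P: tangent at (6, 12): λ = (3·6² + 1)/(2·12) ≡ 14/5. 5⁻¹ ≡ 4 (mod 19), so λ ≡ 14·4 ≡ 18.
  x = λ² - 6 - 6 = 324 - 12 ≡ 8; y = λ·(6 - 8) - 12 ≡ 9. → (8, 9)
3P: (8, 9) + (6, 12). λ = (12 - 9)/(6 - 8) ≡ 3/17 mod 19. 17⁻¹ ≡ 9 (mod 19) since 17·9 = 153 ≡ 1, so λ ≡ 8.
  x = λ² - 8 - 6 = 64 - 14 ≡ 12; y = λ·(8 - 12) - 9 ≡ 16. → (12, 16)
4P: (12, 16) + (6, 12). λ = (12 - 16)/(6 - 12) ≡ 15/13 mod 19. 13⁻¹ ≡ 3 (mod 19) since 13·3 = 39 ≡ 1, so λ ≡ 7.
  x = λ² - 12 - 6 = 49 - 18 ≡ 12; y = λ·(12 - 12) - 16 ≡ 3. → (12, 3)
5P: (12, 3) + (6, 12). λ = (12 - 3)/(6 - 12) ≡ 9/13 mod 19. 13⁻¹ ≡ 3 (mod 19), so λ ≡ 8.
  x = λ² - 12 - 6 = 64 - 18 ≡ 8; y = λ·(12 - 8) - 3 ≡ 10. → (8, 10)
6P: (8, 10) + (6, 12). λ = (12 - 10)/(6 - 8) ≡ 2/17 mod 19. 17⁻¹ ≡ 9 (mod 19), so λ ≡ 18.
  x = λ² - 8 - 6 = 324 - 14 ≡ 6; y = λ·(8 - 6) - 10 ≡ 7. → (6, 7)
7P: (6, 7) + (6, 12): same x and y₁ ≡ -y₂, so the sum is 𝒪.
7P = 𝒪, so the order is 7.

7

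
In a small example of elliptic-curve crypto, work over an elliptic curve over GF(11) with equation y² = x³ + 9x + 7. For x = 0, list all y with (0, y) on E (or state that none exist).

none

x³ + 9x + 7 = 7 ≡ 7 (mod 11).
7 is a non-residue mod 11; no y exists.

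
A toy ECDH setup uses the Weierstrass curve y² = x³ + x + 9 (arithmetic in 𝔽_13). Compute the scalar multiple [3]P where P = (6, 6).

Repeated addition: build up to 3P.
2P: tangent at (6, 6): λ = (3·6² + 1)/(2·6) ≡ 5/12. 12⁻¹ ≡ 12 (mod 13), so λ ≡ 5·12 ≡ 8.
  x = λ² - 6 - 6 = 64 - 12 ≡ 0; y = λ·(6 - 0) - 6 ≡ 3. → (0, 3)
3P: (0, 3) + (6, 6). λ = (6 - 3)/(6 - 0) ≡ 3/6 mod 13. 6⁻¹ ≡ 11 (mod 13) since 6·11 = 66 ≡ 1, so λ ≡ 7.
  x = λ² - 0 - 6 = 49 - 6 ≡ 4; y = λ·(0 - 4) - 3 ≡ 8. → (4, 8)

(4, 8)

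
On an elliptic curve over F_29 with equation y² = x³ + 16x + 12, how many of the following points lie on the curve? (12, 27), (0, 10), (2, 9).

1

(12, 27): 27² ≡ 4, rhs ≡ 18 → off.
(0, 10): 10² ≡ 13, rhs ≡ 12 → off.
(2, 9): 9² ≡ 23, rhs ≡ 23 → on.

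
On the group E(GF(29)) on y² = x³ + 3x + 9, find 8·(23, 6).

Write Q = (23, 6).
Double-and-add on 8 = (1000)₂. Start with Q = (23, 6) for the leading 1-bit.
double: tangent at (23, 6): λ = (3·23² + 3)/(2·6) ≡ 24/12. 12⁻¹ ≡ 17 (mod 29), so λ ≡ 24·17 ≡ 2.
  x = λ² - 23 - 23 = 4 - 46 ≡ 16; y = λ·(23 - 16) - 6 ≡ 8. → (16, 8)
double: tangent at (16, 8): λ = (3·16² + 3)/(2·8) ≡ 17/16. 16⁻¹ ≡ 20 (mod 29) since 16·20 = 320 ≡ 1, so λ ≡ 17·20 ≡ 21.
  x = λ² - 16 - 16 = 441 - 32 ≡ 3; y = λ·(16 - 3) - 8 ≡ 4. → (3, 4)
double: tangent at (3, 4): λ = (3·3² + 3)/(2·4) ≡ 1/8. 8⁻¹ ≡ 11 (mod 29) since 8·11 = 88 ≡ 1, so λ ≡ 1·11 ≡ 11.
  x = λ² - 3 - 3 = 121 - 6 ≡ 28; y = λ·(3 - 28) - 4 ≡ 11. → (28, 11)

(28, 11)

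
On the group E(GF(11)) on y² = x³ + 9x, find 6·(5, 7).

Write G = (5, 7).
Double-and-add on 6 = (110)₂. Start with G = (5, 7) for the leading 1-bit.
double: tangent at (5, 7): λ = (3·5² + 9)/(2·7) ≡ 7/3. 3⁻¹ ≡ 4 (mod 11), so λ ≡ 7·4 ≡ 6.
  x = λ² - 5 - 5 = 36 - 10 ≡ 4; y = λ·(5 - 4) - 7 ≡ 10. → (4, 10)
add G: (4, 10) + (5, 7). λ = (7 - 10)/(5 - 4) ≡ 8/1 mod 11. 1⁻¹ ≡ 1 (mod 11) since 1·1 = 1 ≡ 1, so λ ≡ 8.
  x = λ² - 4 - 5 = 64 - 9 ≡ 0; y = λ·(4 - 0) - 10 ≡ 0. → (0, 0)
double: (0, 0) + (0, 0): same x and y₁ ≡ -y₂, so the sum is O.

O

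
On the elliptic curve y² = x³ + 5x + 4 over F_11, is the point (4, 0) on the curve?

yes

y² = 0² ≡ 0; x³ + 5x + 4 = 88 ≡ 0 (mod 11). 0 = 0.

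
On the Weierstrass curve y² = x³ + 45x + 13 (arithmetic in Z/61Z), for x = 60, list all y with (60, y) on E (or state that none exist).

none

x³ + 45x + 13 = 218713 ≡ 28 (mod 61).
28 is a non-residue mod 61; no y exists.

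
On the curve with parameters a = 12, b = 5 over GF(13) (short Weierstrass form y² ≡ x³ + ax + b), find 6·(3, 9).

Write Q = (3, 9).
Repeated addition: build up to 6Q.
2Q: tangent at (3, 9): λ = (3·3² + 12)/(2·9) ≡ 0/5. 5⁻¹ ≡ 8 (mod 13) since 5·8 = 40 ≡ 1, so λ ≡ 0·8 ≡ 0.
  x = λ² - 3 - 3 = 0 - 6 ≡ 7; y = λ·(3 - 7) - 9 ≡ 4. → (7, 4)
3Q: (7, 4) + (3, 9). λ = (9 - 4)/(3 - 7) ≡ 5/9 mod 13. 9⁻¹ ≡ 3 (mod 13), so λ ≡ 2.
  x = λ² - 7 - 3 = 4 - 10 ≡ 7; y = λ·(7 - 7) - 4 ≡ 9. → (7, 9)
4Q: (7, 9) + (3, 9). λ = (9 - 9)/(3 - 7) ≡ 0/9 mod 13. 9⁻¹ ≡ 3 (mod 13), so λ ≡ 0.
  x = λ² - 7 - 3 = 0 - 10 ≡ 3; y = λ·(7 - 3) - 9 ≡ 4. → (3, 4)
5Q: (3, 4) + (3, 9): same x and y₁ ≡ -y₂, so the sum is O.
6Q: O + (3, 9) = (3, 9) (identity).

(3, 9)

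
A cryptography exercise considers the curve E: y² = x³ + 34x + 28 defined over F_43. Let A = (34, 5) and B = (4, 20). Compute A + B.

(16, 29)

(34, 5) + (4, 20). λ = (20 - 5)/(4 - 34) ≡ 15/13 mod 43. 13⁻¹ ≡ 10 (mod 43), so λ ≡ 21.
  x = λ² - 34 - 4 = 441 - 38 ≡ 16; y = λ·(34 - 16) - 5 ≡ 29. → (16, 29)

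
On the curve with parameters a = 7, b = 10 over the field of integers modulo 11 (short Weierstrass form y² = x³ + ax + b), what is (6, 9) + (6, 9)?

tangent at (6, 9): λ = (3·6² + 7)/(2·9) ≡ 5/7. 7⁻¹ ≡ 8 (mod 11), so λ ≡ 5·8 ≡ 7.
  x = λ² - 6 - 6 = 49 - 12 ≡ 4; y = λ·(6 - 4) - 9 ≡ 5. → (4, 5)

(4, 5)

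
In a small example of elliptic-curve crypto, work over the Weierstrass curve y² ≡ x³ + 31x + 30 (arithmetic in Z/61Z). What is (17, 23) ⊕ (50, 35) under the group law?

(39, 30)

(17, 23) + (50, 35). λ = (35 - 23)/(50 - 17) ≡ 12/33 mod 61. 33⁻¹ ≡ 37 (mod 61), so λ ≡ 17.
  x = λ² - 17 - 50 = 289 - 67 ≡ 39; y = λ·(17 - 39) - 23 ≡ 30. → (39, 30)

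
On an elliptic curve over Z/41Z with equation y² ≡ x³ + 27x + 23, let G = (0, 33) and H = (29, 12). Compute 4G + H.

First 4G:
Repeated addition: build up to 4G.
2G: tangent at (0, 33): λ = (3·0² + 27)/(2·33) ≡ 27/25. 25⁻¹ ≡ 23 (mod 41), so λ ≡ 27·23 ≡ 6.
  x = λ² - 0 - 0 = 36 - 0 ≡ 36; y = λ·(0 - 36) - 33 ≡ 38. → (36, 38)
3G: (36, 38) + (0, 33). λ = (33 - 38)/(0 - 36) ≡ 36/5 mod 41. 5⁻¹ ≡ 33 (mod 41), so λ ≡ 40.
  x = λ² - 36 - 0 = 1600 - 36 ≡ 6; y = λ·(36 - 6) - 38 ≡ 14. → (6, 14)
4G: (6, 14) + (0, 33). λ = (33 - 14)/(0 - 6) ≡ 19/35 mod 41. 35⁻¹ ≡ 34 (mod 41), so λ ≡ 31.
  x = λ² - 6 - 0 = 961 - 6 ≡ 12; y = λ·(6 - 12) - 14 ≡ 5. → (12, 5)
4G = (12, 5).
Finally 4G + H:
(12, 5) + (29, 12). λ = (12 - 5)/(29 - 12) ≡ 7/17 mod 41. 17⁻¹ ≡ 29 (mod 41) since 17·29 = 493 ≡ 1, so λ ≡ 39.
  x = λ² - 12 - 29 = 1521 - 41 ≡ 4; y = λ·(12 - 4) - 5 ≡ 20. → (4, 20)

(4, 20)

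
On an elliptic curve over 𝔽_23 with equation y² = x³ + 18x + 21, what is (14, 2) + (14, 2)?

(22, 5)

tangent at (14, 2): λ = (3·14² + 18)/(2·2) ≡ 8/4. 4⁻¹ ≡ 6 (mod 23) since 4·6 = 24 ≡ 1, so λ ≡ 8·6 ≡ 2.
  x = λ² - 14 - 14 = 4 - 28 ≡ 22; y = λ·(14 - 22) - 2 ≡ 5. → (22, 5)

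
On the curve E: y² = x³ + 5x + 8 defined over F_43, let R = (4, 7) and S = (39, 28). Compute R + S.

(21, 0)

(4, 7) + (39, 28). λ = (28 - 7)/(39 - 4) ≡ 21/35 mod 43. 35⁻¹ ≡ 16 (mod 43), so λ ≡ 35.
  x = λ² - 4 - 39 = 1225 - 43 ≡ 21; y = λ·(4 - 21) - 7 ≡ 0. → (21, 0)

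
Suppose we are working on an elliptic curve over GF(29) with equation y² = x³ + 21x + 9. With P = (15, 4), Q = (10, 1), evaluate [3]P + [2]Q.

(2, 28)

First 3P:
Repeated addition: build up to 3P.
2P: tangent at (15, 4): λ = (3·15² + 21)/(2·4) ≡ 0/8. 8⁻¹ ≡ 11 (mod 29) since 8·11 = 88 ≡ 1, so λ ≡ 0·11 ≡ 0.
  x = λ² - 15 - 15 = 0 - 30 ≡ 28; y = λ·(15 - 28) - 4 ≡ 25. → (28, 25)
3P: (28, 25) + (15, 4). λ = (4 - 25)/(15 - 28) ≡ 8/16 mod 29. 16⁻¹ ≡ 20 (mod 29) since 16·20 = 320 ≡ 1, so λ ≡ 15.
  x = λ² - 28 - 15 = 225 - 43 ≡ 8; y = λ·(28 - 8) - 25 ≡ 14. → (8, 14)
3P = (8, 14).
Next 2Q:
Repeated addition: build up to 2Q.
2Q: tangent at (10, 1): λ = (3·10² + 21)/(2·1) ≡ 2/2. 2⁻¹ ≡ 15 (mod 29), so λ ≡ 2·15 ≡ 1.
  x = λ² - 10 - 10 = 1 - 20 ≡ 10; y = λ·(10 - 10) - 1 ≡ 28. → (10, 28)
2Q = (10, 28).
Finally 3P + 2Q:
(8, 14) + (10, 28). λ = (28 - 14)/(10 - 8) ≡ 14/2 mod 29. 2⁻¹ ≡ 15 (mod 29) since 2·15 = 30 ≡ 1, so λ ≡ 7.
  x = λ² - 8 - 10 = 49 - 18 ≡ 2; y = λ·(8 - 2) - 14 ≡ 28. → (2, 28)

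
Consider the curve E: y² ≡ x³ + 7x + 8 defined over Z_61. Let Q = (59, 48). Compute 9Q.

Repeated addition: build up to 9Q.
2Q: tangent at (59, 48): λ = (3·59² + 7)/(2·48) ≡ 19/35. 35⁻¹ ≡ 7 (mod 61), so λ ≡ 19·7 ≡ 11.
  x = λ² - 59 - 59 = 121 - 118 ≡ 3; y = λ·(59 - 3) - 48 ≡ 19. → (3, 19)
3Q: (3, 19) + (59, 48). λ = (48 - 19)/(59 - 3) ≡ 29/56 mod 61. 56⁻¹ ≡ 12 (mod 61) since 56·12 = 672 ≡ 1, so λ ≡ 43.
  x = λ² - 3 - 59 = 1849 - 62 ≡ 18; y = λ·(3 - 18) - 19 ≡ 7. → (18, 7)
4Q: (18, 7) + (59, 48). λ = (48 - 7)/(59 - 18) ≡ 41/41 mod 61. 41⁻¹ ≡ 3 (mod 61) since 41·3 = 123 ≡ 1, so λ ≡ 1.
  x = λ² - 18 - 59 = 1 - 77 ≡ 46; y = λ·(18 - 46) - 7 ≡ 26. → (46, 26)
5Q: (46, 26) + (59, 48). λ = (48 - 26)/(59 - 46) ≡ 22/13 mod 61. 13⁻¹ ≡ 47 (mod 61), so λ ≡ 58.
  x = λ² - 46 - 59 = 3364 - 105 ≡ 26; y = λ·(46 - 26) - 26 ≡ 36. → (26, 36)
6Q: (26, 36) + (59, 48). λ = (48 - 36)/(59 - 26) ≡ 12/33 mod 61. 33⁻¹ ≡ 37 (mod 61) since 33·37 = 1221 ≡ 1, so λ ≡ 17.
  x = λ² - 26 - 59 = 289 - 85 ≡ 21; y = λ·(26 - 21) - 36 ≡ 49. → (21, 49)
7Q: (21, 49) + (59, 48). λ = (48 - 49)/(59 - 21) ≡ 60/38 mod 61. 38⁻¹ ≡ 53 (mod 61), so λ ≡ 8.
  x = λ² - 21 - 59 = 64 - 80 ≡ 45; y = λ·(21 - 45) - 49 ≡ 3. → (45, 3)
8Q: (45, 3) + (59, 48). λ = (48 - 3)/(59 - 45) ≡ 45/14 mod 61. 14⁻¹ ≡ 48 (mod 61), so λ ≡ 25.
  x = λ² - 45 - 59 = 625 - 104 ≡ 33; y = λ·(45 - 33) - 3 ≡ 53. → (33, 53)
9Q: (33, 53) + (59, 48). λ = (48 - 53)/(59 - 33) ≡ 56/26 mod 61. 26⁻¹ ≡ 54 (mod 61), so λ ≡ 35.
  x = λ² - 33 - 59 = 1225 - 92 ≡ 35; y = λ·(33 - 35) - 53 ≡ 60. → (35, 60)

(35, 60)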